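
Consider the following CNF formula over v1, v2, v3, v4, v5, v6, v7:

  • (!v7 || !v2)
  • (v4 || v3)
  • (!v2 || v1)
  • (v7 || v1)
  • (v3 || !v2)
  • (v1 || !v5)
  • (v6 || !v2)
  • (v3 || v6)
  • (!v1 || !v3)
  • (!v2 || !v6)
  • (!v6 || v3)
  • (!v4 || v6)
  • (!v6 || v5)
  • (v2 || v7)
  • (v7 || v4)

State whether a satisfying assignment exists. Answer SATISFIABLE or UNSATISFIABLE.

Branch on v1: take v1 = False.
  then v2 is forced to False.
  then v7 is forced to True.
  then v5 is forced to False.
  then v6 is forced to False.
  then v3 is forced to True.
  then v4 is forced to False.
Every clause has at least one true literal under this assignment.
So v1=F, v2=F, v3=T, v4=F, v5=F, v6=F, v7=T is a satisfying assignment.

SATISFIABLE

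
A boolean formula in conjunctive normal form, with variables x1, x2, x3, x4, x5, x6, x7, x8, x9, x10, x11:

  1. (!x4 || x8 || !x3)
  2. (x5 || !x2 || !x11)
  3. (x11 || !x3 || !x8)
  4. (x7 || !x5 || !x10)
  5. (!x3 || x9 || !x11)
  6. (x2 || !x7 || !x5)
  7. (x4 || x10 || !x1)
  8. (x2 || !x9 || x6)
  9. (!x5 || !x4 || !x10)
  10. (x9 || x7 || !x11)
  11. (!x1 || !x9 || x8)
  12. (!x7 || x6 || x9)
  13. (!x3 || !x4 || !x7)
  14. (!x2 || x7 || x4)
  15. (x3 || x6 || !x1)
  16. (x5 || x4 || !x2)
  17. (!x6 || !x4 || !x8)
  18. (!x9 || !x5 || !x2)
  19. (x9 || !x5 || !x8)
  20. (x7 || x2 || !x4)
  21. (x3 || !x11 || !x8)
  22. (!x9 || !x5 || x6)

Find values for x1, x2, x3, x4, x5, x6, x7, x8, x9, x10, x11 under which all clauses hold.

x1=0, x2=0, x3=1, x4=0, x5=0, x6=1, x7=1, x8=0, x9=0, x10=1, x11=0

Check each clause:
  1. (!x4 || x8 || !x3) — !x4 is true.
  2. (!x11 || x5 || !x2) — !x11 is true.
  3. (x11 || !x8 || !x3) — !x8 is true.
  4. (!x10 || !x5 || x7) — !x5 is true.
  5. (x9 || !x3 || !x11) — !x11 is true.
  6. (!x5 || !x7 || x2) — !x5 is true.
  7. (!x1 || x4 || x10) — x10 is true.
  8. (x6 || !x9 || x2) — x6 is true.
  9. (!x5 || !x10 || !x4) — !x5 is true.
  10. (!x11 || x7 || x9) — !x11 is true.
  11. (!x9 || x8 || !x1) — !x1 is true.
  12. (x6 || !x7 || x9) — x6 is true.
  13. (!x4 || !x7 || !x3) — !x4 is true.
  14. (x7 || !x2 || x4) — !x2 is true.
  15. (!x1 || x3 || x6) — x3 is true.
  16. (x5 || !x2 || x4) — !x2 is true.
  17. (!x6 || !x8 || !x4) — !x8 is true.
  18. (!x2 || !x5 || !x9) — !x5 is true.
  19. (!x5 || !x8 || x9) — !x8 is true.
  20. (!x4 || x7 || x2) — !x4 is true.
  21. (!x8 || x3 || !x11) — !x8 is true.
  22. (x6 || !x9 || !x5) — !x5 is true.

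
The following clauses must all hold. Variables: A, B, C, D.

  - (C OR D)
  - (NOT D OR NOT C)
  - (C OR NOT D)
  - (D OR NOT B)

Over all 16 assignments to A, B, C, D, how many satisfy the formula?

The models are:
  A=0 B=0 C=1 D=0
  A=1 B=0 C=1 D=0
Count: 2.

2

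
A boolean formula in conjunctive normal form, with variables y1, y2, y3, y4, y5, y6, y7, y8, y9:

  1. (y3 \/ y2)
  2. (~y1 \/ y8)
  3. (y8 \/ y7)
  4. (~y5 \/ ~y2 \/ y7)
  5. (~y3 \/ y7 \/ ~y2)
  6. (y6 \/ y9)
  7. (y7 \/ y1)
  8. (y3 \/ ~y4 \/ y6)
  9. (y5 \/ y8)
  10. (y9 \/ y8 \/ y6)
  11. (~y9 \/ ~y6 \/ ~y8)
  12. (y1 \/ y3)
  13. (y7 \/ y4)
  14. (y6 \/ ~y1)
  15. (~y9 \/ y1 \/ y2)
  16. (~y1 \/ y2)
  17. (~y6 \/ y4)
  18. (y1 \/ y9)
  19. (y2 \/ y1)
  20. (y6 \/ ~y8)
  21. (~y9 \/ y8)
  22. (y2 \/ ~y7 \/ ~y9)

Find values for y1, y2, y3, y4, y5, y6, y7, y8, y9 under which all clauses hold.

y1 = T, y2 = T, y3 = F, y4 = T, y5 = F, y6 = T, y7 = T, y8 = T, y9 = F

Check each clause:
  1. (y3 \/ y2) — y2 is true.
  2. (y8 \/ ~y1) — y8 is true.
  3. (y8 \/ y7) — y8 is true.
  4. (~y2 \/ y7 \/ ~y5) — ~y5 is true.
  5. (~y3 \/ y7 \/ ~y2) — ~y3 is true.
  6. (y6 \/ y9) — y6 is true.
  7. (y1 \/ y7) — y1 is true.
  8. (y6 \/ y3 \/ ~y4) — y6 is true.
  9. (y5 \/ y8) — y8 is true.
  10. (y9 \/ y8 \/ y6) — y8 is true.
  11. (~y6 \/ ~y9 \/ ~y8) — ~y9 is true.
  12. (y1 \/ y3) — y1 is true.
  13. (y7 \/ y4) — y4 is true.
  14. (~y1 \/ y6) — y6 is true.
  15. (~y9 \/ y1 \/ y2) — y1 is true.
  16. (y2 \/ ~y1) — y2 is true.
  17. (~y6 \/ y4) — y4 is true.
  18. (y1 \/ y9) — y1 is true.
  19. (y1 \/ y2) — y1 is true.
  20. (y6 \/ ~y8) — y6 is true.
  21. (~y9 \/ y8) — y8 is true.
  22. (y2 \/ ~y7 \/ ~y9) — y2 is true.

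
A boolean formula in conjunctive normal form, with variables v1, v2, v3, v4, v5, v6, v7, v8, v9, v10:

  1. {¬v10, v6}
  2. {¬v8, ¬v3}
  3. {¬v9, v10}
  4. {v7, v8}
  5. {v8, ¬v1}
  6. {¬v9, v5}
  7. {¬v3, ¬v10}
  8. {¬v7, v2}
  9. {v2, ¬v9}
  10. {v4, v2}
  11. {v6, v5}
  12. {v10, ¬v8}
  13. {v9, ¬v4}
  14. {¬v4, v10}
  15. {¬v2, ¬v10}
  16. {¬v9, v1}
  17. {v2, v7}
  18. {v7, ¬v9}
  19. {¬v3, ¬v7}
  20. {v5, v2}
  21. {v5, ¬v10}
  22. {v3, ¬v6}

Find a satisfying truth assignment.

v1 = False, v2 = True, v3 = False, v4 = False, v5 = True, v6 = False, v7 = True, v8 = False, v9 = False, v10 = False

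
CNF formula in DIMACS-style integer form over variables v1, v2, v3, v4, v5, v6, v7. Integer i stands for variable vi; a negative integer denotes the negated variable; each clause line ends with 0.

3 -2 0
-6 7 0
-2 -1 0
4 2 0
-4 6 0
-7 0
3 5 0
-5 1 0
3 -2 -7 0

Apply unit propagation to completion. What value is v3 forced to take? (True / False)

True

(!v7) stands alone — v7 = False.
(v7 || !v6): since v7 = False, the clause reduces to (!v6). v6 = False.
From (v6 || !v4) and v6 = False: v4 = False.
(v2 || v4): since v4 = False, the clause reduces to (v2). v2 = True.
(v3 || !v2): since v2 = True, the clause reduces to (v3). v3 = True.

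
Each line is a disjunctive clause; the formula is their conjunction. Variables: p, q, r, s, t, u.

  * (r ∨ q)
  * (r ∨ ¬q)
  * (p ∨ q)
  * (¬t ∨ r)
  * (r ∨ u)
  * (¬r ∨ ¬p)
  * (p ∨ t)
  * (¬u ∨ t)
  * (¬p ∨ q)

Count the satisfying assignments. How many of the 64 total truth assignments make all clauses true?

4

The models are:
  p=F q=T r=T s=F t=T u=F
  p=F q=T r=T s=F t=T u=T
  p=F q=T r=T s=T t=T u=F
  p=F q=T r=T s=T t=T u=T
That's 4 in total.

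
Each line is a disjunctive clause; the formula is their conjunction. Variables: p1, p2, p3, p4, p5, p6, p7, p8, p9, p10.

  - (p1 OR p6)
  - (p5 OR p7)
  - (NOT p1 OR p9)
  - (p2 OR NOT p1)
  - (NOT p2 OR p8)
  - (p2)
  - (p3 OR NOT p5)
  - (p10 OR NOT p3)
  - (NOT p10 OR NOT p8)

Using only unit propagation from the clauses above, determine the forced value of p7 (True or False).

True

(p2) is a unit clause: p2 = True.
In (NOT p2 OR p8), NOT p2 is now false; p8 must hold, so p8 = True.
In (NOT p8 OR NOT p10), NOT p8 is now false; NOT p10 must hold, so p10 = False.
In (p10 OR NOT p3), p10 is now false; NOT p3 must hold, so p3 = False.
In (NOT p5 OR p3), p3 is now false; NOT p5 must hold, so p5 = False.
(p5 OR p7) with p5 = False leaves only p7, so p7 = True.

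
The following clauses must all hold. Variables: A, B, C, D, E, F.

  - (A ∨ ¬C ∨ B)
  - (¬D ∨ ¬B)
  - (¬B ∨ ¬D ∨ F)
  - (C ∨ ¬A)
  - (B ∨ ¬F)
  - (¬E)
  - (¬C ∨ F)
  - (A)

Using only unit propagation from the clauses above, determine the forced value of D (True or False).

False

Unit clause (¬E) sets E = False.
(A) is a unit clause: A = True.
(C ∨ ¬A) with A = True leaves only C, so C = True.
(F ∨ ¬C): since C = True, the clause reduces to (F). F = True.
(B ∨ ¬F) with F = True leaves only B, so B = True.
(¬B ∨ ¬D): since B = True, the clause reduces to (¬D). D = False.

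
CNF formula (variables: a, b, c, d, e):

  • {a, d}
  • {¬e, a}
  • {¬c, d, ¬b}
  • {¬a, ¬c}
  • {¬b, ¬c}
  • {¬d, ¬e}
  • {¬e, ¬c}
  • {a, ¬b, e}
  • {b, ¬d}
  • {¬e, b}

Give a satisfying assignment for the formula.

Pure literal: c appears only negated; assign c = False.
Try a = True.
Try b = False.
  then d is forced to False.
  then e is forced to False.
Every clause has at least one true literal under this assignment.

a=True, b=False, c=False, d=False, e=False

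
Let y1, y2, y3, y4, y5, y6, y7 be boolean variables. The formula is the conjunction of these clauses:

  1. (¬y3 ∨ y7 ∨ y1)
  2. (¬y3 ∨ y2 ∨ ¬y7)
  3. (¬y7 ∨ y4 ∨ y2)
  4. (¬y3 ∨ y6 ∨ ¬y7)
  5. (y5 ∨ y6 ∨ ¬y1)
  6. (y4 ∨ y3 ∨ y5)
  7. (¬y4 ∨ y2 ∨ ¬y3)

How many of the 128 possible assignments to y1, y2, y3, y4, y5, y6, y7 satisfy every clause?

57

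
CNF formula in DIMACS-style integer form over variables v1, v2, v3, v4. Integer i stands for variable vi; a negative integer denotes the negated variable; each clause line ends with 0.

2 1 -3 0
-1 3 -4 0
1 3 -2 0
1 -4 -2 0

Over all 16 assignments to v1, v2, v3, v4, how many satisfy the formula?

Split on v1, then v2.
  v1=T, v2=T: remaining (v3,v4) ∈ {(F,F); (T,F); (T,T)} — 3.
  v1=T, v2=F: remaining (v3,v4) ∈ {(F,F); (T,F); (T,T)} — 3.
  v1=F, v2=T: remaining (v3,v4) ∈ {(T,F)} — 1.
  v1=F, v2=F: remaining (v3,v4) ∈ {(F,F); (F,T)} — 2.
Total: 3 + 3 + 1 + 2 = 9.

9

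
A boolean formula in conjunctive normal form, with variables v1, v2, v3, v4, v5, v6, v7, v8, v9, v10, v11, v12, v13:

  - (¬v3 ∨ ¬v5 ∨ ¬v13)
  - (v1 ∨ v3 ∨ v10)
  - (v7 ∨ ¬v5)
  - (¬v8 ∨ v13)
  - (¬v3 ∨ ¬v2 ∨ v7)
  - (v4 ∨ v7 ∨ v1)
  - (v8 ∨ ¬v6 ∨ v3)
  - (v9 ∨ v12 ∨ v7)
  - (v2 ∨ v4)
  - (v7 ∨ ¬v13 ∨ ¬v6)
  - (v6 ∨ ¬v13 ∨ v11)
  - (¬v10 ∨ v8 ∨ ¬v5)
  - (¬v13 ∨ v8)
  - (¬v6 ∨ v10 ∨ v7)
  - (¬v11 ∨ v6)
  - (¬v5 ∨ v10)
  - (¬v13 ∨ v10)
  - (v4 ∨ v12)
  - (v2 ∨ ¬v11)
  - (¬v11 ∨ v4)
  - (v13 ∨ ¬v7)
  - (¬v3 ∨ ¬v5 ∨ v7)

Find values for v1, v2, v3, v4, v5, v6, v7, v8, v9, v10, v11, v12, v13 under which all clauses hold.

Pure literal: v4 appears only positively; assign v4 = True.
Pure literal: v5 appears only negated; assign v5 = False.
Branch on v1: take v1 = False.
For the remaining variables, v2 = True, v3 = False, v6 = True, v7 = True, v8 = True, v9 = False, v10 = True, v11 = False, v12 = True, v13 = True works.
Check each clause:
  1. (¬v13 ∨ ¬v3 ∨ ¬v5) — ¬v3 is true.
  2. (v10 ∨ v3 ∨ v1) — v10 is true.
  3. (¬v5 ∨ v7) — ¬v5 is true.
  4. (¬v8 ∨ v13) — v13 is true.
  5. (¬v3 ∨ ¬v2 ∨ v7) — ¬v3 is true.
  6. (v1 ∨ v4 ∨ v7) — v4 is true.
  7. (v8 ∨ v3 ∨ ¬v6) — v8 is true.
  8. (v7 ∨ v12 ∨ v9) — v12 is true.
  9. (v2 ∨ v4) — v2 is true.
  10. (¬v13 ∨ ¬v6 ∨ v7) — v7 is true.
  11. (v6 ∨ v11 ∨ ¬v13) — v6 is true.
  12. (¬v5 ∨ ¬v10 ∨ v8) — v8 is true.
  13. (v8 ∨ ¬v13) — v8 is true.
  14. (v10 ∨ ¬v6 ∨ v7) — v10 is true.
  15. (v6 ∨ ¬v11) — ¬v11 is true.
  16. (¬v5 ∨ v10) — v10 is true.
  17. (¬v13 ∨ v10) — v10 is true.
  18. (v12 ∨ v4) — v12 is true.
  19. (¬v11 ∨ v2) — v2 is true.
  20. (¬v11 ∨ v4) — v4 is true.
  21. (¬v7 ∨ v13) — v13 is true.
  22. (¬v3 ∨ v7 ∨ ¬v5) — ¬v5 is true.

v1=0, v2=1, v3=0, v4=1, v5=0, v6=1, v7=1, v8=1, v9=0, v10=1, v11=0, v12=1, v13=1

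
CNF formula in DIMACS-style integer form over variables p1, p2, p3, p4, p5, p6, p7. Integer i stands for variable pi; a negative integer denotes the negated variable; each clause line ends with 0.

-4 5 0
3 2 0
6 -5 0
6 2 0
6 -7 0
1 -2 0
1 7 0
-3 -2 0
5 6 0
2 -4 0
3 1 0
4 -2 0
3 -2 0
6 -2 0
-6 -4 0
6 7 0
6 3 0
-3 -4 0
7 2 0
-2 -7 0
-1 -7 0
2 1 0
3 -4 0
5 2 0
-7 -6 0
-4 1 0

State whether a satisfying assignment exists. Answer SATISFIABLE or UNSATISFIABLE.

p2 = True:
  propagation gives p1=True, p3=False; an empty clause results — contradiction.
p2 = False:
  propagation gives p3=True, p6=True, p4=False, p7=True; an empty clause results — contradiction.
Every branch closes, so no satisfying assignment exists.

UNSATISFIABLE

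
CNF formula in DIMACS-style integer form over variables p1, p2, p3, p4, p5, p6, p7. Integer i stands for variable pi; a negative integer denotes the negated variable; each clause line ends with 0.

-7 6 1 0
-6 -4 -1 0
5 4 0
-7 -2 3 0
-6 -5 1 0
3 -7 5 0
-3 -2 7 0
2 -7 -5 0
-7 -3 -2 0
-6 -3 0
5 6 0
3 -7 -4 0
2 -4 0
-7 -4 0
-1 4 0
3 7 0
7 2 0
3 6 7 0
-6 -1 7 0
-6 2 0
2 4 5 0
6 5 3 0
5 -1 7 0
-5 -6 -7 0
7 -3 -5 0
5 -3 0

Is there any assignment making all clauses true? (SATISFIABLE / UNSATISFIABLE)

p7 = True:
  propagation gives p4=False, p5=True, p2=True, p3=True; an empty clause results — contradiction.
p7 = False:
  propagation gives p3=True, p2=False; an empty clause results — contradiction.
Every branch closes, so no satisfying assignment exists.

UNSATISFIABLE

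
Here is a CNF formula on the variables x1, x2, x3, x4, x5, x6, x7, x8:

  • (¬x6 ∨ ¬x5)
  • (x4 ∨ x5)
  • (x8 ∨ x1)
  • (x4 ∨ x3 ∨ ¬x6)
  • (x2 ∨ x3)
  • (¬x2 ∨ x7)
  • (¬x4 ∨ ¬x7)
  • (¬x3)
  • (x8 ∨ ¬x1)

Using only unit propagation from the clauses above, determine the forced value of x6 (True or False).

(¬x3) stands alone — x3 = False.
(x2 ∨ x3): since x3 = False, the clause reduces to (x2). x2 = True.
In (¬x2 ∨ x7), ¬x2 is now false; x7 must hold, so x7 = True.
(¬x7 ∨ ¬x4): since x7 = True, the clause reduces to (¬x4). x4 = False.
(x5 ∨ x4): since x4 = False, the clause reduces to (x5). x5 = True.
(¬x5 ∨ ¬x6) with x5 = True leaves only ¬x6, so x6 = False.

False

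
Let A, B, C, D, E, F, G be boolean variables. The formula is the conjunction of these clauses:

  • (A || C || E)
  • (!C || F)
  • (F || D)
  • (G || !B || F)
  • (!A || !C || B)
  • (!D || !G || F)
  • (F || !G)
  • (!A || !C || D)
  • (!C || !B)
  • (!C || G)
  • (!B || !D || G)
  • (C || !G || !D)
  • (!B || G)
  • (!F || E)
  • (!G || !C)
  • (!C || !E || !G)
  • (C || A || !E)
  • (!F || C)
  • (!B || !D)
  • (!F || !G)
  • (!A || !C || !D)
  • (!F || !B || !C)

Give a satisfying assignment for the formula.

A=T, B=F, C=F, D=T, E=F, F=F, G=F

Branch on A: take A = True.
For the remaining variables, B = False, C = False, D = True, E = False, F = False, G = False works.
Every clause has at least one true literal under this assignment.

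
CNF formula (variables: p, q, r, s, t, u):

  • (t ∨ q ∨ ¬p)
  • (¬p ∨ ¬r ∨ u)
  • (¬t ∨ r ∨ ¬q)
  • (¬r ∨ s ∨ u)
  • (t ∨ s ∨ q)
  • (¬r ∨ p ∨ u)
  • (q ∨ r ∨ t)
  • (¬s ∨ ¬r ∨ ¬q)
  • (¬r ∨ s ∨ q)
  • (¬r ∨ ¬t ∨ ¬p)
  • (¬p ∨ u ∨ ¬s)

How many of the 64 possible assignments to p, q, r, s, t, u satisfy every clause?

19

Split on r, then q.
  r=T, q=T: remaining (p,s,t,u) ∈ {(F,F,F,T); (F,F,T,T); (T,F,F,T)} — 3.
  r=T, q=F: remaining (p,s,t,u) ∈ {(F,T,F,T); (F,T,T,T)} — 2.
  r=F, q=T: 7 of the 16 assignments to (p,s,t,u) work.
  r=F, q=F: 7 of the 16 assignments to (p,s,t,u) work.
Total: 3 + 2 + 7 + 7 = 19.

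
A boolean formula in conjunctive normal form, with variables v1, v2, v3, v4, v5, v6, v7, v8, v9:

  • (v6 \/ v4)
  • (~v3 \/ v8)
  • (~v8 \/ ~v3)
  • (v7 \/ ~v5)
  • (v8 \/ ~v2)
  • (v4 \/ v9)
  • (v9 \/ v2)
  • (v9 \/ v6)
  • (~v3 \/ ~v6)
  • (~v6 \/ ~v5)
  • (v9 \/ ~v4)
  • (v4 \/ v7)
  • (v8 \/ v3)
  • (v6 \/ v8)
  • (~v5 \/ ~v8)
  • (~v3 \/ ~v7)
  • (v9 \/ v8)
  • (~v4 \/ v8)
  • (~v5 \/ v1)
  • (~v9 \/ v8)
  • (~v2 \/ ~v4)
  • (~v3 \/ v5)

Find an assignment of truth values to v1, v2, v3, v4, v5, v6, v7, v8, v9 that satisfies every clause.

v1=1, v2=0, v3=0, v4=0, v5=0, v6=1, v7=1, v8=1, v9=1

v1 occurs only positively in the remaining clauses — set v1 = True.
Set v2 = False and propagate.
  then v9 is forced to True.
  then v8 is forced to True.
  then v3 is forced to False.
  then v5 is forced to False.
Try v4 = False.
  then v6 is forced to True.
  then v7 is forced to True.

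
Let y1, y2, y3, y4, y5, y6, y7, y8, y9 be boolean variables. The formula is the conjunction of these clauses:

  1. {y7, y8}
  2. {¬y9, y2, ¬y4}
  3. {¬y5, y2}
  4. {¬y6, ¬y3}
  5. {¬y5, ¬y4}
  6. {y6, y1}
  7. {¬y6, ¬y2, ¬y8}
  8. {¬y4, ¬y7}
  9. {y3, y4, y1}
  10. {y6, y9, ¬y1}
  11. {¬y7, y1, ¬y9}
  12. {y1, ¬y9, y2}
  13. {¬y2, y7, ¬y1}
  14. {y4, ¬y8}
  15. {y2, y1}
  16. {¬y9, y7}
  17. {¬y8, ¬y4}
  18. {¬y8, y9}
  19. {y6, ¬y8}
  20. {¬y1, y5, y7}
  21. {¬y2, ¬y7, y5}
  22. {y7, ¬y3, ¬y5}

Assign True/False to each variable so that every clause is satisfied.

Try y1 = True.
For the remaining variables, y2 = True, y3 = True, y4 = False, y5 = True, y6 = False, y7 = True, y8 = False, y9 = True works.

y1=T  y2=T  y3=T  y4=F  y5=T  y6=F  y7=T  y8=F  y9=T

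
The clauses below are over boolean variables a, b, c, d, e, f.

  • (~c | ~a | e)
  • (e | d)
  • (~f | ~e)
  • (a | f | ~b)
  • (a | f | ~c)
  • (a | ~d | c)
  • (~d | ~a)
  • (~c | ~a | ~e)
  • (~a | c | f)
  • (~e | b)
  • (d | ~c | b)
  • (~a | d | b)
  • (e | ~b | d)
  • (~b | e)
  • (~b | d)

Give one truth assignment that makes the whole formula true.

Try a = False.
The remaining clauses are satisfied by b = False, c = True, d = True, e = False, f = True.
Every clause has at least one true literal under this assignment.

a = 0, b = 0, c = 1, d = 1, e = 0, f = 1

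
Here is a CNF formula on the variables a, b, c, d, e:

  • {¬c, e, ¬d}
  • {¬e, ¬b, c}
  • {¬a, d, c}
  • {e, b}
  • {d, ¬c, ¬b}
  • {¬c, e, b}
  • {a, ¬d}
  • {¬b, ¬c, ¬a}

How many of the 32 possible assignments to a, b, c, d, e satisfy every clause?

7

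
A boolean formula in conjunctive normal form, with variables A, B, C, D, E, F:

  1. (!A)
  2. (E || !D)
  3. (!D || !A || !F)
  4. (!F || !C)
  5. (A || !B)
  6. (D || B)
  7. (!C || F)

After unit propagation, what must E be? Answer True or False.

(!A) stands alone — A = False.
(A || !B): since A = False, the clause reduces to (!B). B = False.
In (D || B), B is now false; D must hold, so D = True.
(E || !D) with D = True leaves only E, so E = True.

True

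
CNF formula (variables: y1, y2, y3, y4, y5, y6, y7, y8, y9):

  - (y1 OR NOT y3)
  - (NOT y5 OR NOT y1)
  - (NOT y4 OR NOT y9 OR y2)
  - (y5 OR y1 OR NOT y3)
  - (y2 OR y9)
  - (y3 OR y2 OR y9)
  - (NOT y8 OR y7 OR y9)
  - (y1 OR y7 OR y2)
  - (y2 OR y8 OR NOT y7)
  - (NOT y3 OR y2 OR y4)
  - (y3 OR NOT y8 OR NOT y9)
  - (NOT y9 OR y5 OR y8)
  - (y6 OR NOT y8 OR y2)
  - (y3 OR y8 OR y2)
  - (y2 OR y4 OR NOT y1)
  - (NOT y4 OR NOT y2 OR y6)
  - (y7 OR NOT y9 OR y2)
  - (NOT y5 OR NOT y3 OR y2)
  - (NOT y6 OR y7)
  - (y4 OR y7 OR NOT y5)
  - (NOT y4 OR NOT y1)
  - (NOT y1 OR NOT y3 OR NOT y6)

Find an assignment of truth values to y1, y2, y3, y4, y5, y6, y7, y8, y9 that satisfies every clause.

y1=0  y2=1  y3=0  y4=1  y5=1  y6=1  y7=1  y8=0  y9=0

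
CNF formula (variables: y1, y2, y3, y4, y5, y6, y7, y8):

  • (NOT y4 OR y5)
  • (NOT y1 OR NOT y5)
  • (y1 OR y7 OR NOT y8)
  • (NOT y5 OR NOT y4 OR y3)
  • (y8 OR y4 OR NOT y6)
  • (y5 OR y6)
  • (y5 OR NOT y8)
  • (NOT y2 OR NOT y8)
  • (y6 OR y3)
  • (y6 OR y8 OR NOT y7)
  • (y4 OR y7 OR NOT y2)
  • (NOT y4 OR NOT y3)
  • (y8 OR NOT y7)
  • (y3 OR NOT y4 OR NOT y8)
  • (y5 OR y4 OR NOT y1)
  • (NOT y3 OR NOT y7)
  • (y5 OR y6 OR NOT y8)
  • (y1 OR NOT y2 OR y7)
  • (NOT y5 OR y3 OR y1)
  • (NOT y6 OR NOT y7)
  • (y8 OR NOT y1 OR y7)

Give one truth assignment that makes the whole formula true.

y1=False  y2=False  y3=True  y4=False  y5=True  y6=False  y7=False  y8=False

Check each clause:
  1. (y5 OR NOT y4) — NOT y4 is true.
  2. (NOT y5 OR NOT y1) — NOT y1 is true.
  3. (y1 OR NOT y8 OR y7) — NOT y8 is true.
  4. (NOT y4 OR NOT y5 OR y3) — y3 is true.
  5. (y8 OR NOT y6 OR y4) — NOT y6 is true.
  6. (y6 OR y5) — y5 is true.
  7. (y5 OR NOT y8) — NOT y8 is true.
  8. (NOT y8 OR NOT y2) — NOT y8 is true.
  9. (y3 OR y6) — y3 is true.
  10. (NOT y7 OR y8 OR y6) — NOT y7 is true.
  11. (y7 OR NOT y2 OR y4) — NOT y2 is true.
  12. (NOT y4 OR NOT y3) — NOT y4 is true.
  13. (y8 OR NOT y7) — NOT y7 is true.
  14. (y3 OR NOT y8 OR NOT y4) — NOT y8 is true.
  15. (y4 OR NOT y1 OR y5) — y5 is true.
  16. (NOT y7 OR NOT y3) — NOT y7 is true.
  17. (NOT y8 OR y6 OR y5) — NOT y8 is true.
  18. (y7 OR y1 OR NOT y2) — NOT y2 is true.
  19. (y1 OR NOT y5 OR y3) — y3 is true.
  20. (NOT y6 OR NOT y7) — NOT y7 is true.
  21. (y7 OR y8 OR NOT y1) — NOT y1 is true.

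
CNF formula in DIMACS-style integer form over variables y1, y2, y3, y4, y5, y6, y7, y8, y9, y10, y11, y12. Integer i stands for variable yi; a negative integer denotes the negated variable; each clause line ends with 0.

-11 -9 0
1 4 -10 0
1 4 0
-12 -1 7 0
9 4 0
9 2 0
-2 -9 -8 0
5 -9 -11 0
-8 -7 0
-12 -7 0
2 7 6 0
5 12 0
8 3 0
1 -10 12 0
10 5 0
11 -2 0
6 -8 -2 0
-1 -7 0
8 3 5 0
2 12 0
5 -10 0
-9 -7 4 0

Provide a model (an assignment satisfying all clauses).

y1 = F, y2 = T, y3 = T, y4 = T, y5 = T, y6 = F, y7 = F, y8 = F, y9 = F, y10 = T, y11 = T, y12 = T

y3 occurs only positively in the remaining clauses — set y3 = True.
Pure literal: y4 appears only positively; assign y4 = True.
Try y1 = False.
For the remaining variables, y2 = True, y5 = True, y6 = False, y7 = False, y8 = False, y9 = False, y10 = True, y11 = True, y12 = True works.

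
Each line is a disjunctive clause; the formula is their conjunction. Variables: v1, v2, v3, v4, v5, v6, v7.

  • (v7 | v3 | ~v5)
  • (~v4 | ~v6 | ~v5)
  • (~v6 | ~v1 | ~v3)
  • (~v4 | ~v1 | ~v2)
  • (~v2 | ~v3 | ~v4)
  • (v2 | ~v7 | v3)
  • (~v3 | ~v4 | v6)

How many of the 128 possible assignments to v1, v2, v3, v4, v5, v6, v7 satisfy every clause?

Split on v3, then v4.
  v3=T, v4=T: remaining (v1,v2,v5,v6,v7) ∈ {(F,F,F,T,F); (F,F,F,T,T)} — 2.
  v3=T, v4=F: v2, v5, v7 free; 3 ways for (v1,v6) × 2^3 = 24.
  v3=F, v4=T: 9 of the 32 assignments to (v1,v2,v5,v6,v7) work.
  v3=F, v4=F: v1, v6 free; 4 ways for (v2,v5,v7) × 2^2 = 16.
Total: 2 + 24 + 9 + 16 = 51.

51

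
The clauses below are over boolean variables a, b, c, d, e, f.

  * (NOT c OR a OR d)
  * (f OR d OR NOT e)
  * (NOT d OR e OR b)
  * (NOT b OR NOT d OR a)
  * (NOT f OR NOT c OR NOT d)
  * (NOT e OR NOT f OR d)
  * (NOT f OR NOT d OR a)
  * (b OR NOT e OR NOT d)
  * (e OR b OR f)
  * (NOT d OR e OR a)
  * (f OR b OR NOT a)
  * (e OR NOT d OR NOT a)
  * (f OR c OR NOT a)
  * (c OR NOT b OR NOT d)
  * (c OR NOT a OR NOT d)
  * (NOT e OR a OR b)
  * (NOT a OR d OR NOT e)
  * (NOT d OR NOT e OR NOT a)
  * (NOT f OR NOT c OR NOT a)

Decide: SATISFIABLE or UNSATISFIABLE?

Try a = True.
The remaining clauses are satisfied by b = True, c = True, d = False, e = False, f = False.
Every clause has at least one true literal under this assignment.
So a=True, b=True, c=True, d=False, e=False, f=False is a satisfying assignment.

SATISFIABLE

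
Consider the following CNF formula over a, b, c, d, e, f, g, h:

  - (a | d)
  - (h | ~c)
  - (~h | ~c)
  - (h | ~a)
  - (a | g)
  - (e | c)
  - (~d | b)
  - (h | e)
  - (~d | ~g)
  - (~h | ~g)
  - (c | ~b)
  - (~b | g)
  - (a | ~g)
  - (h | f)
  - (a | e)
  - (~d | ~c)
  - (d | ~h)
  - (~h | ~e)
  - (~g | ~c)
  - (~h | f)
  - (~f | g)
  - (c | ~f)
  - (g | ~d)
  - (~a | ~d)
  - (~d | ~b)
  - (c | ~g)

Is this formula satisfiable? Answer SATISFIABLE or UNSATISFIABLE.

g = True:
  propagation gives d=False, a=True, h=True; an empty clause results — contradiction.
g = False:
  propagation gives a=True, h=True, c=False, e=True; an empty clause results — contradiction.
Every branch closes, so no satisfying assignment exists.

UNSATISFIABLE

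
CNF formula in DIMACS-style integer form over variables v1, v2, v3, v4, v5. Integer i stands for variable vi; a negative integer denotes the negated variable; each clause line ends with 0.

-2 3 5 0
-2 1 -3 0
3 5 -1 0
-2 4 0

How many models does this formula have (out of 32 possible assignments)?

Case analysis on v2 and v3:
  v2=1, v3=1: remaining (v1,v4,v5) ∈ {(1,1,0); (1,1,1)} — 2.
  v2=1, v3=0: remaining (v1,v4,v5) ∈ {(0,1,1); (1,1,1)} — 2.
  v2=0, v3=1: v1, v4, v5 free → 2^3 = 8.
  v2=0, v3=0: v4 free; 3 ways for (v1,v5) × 2^1 = 6.
Total: 2 + 2 + 8 + 6 = 18.

18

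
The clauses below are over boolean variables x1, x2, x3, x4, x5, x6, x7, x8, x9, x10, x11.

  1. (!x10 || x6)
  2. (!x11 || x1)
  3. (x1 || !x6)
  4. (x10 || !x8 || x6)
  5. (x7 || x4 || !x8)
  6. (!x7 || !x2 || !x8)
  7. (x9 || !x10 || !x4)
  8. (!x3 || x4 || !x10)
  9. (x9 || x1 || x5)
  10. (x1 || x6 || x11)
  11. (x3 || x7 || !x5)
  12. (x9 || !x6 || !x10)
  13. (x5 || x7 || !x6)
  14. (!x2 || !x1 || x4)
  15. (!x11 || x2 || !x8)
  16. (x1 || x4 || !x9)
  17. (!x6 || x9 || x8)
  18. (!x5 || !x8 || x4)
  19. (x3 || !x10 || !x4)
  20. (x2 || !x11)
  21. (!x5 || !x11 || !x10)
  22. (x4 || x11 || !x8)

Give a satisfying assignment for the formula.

x1=True, x2=True, x3=True, x4=True, x5=True, x6=False, x7=False, x8=False, x9=False, x10=False, x11=False

Try x1 = True.
Try x2 = True.
  then x4 is forced to True.
Try x3 = True.
For the remaining variables, x5 = True, x6 = False, x7 = False, x8 = False, x9 = False, x10 = False, x11 = False works.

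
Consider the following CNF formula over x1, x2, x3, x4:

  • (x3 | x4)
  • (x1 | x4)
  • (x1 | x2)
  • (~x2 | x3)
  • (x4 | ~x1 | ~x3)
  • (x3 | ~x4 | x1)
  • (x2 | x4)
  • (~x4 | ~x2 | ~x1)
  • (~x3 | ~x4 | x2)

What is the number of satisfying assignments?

2

Satisfying assignments:
  x1=F x2=T x3=T x4=T
  x1=T x2=F x3=F x4=T
That's 2 in total.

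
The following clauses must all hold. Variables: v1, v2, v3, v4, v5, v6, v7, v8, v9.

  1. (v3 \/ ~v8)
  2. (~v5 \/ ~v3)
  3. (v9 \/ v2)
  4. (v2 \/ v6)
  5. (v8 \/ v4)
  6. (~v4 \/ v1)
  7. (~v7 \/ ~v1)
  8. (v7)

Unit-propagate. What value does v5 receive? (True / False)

(v7) is a unit clause: v7 = True.
(~v1 \/ ~v7): since v7 = True, the clause reduces to (~v1). v1 = False.
(v1 \/ ~v4): since v1 = False, the clause reduces to (~v4). v4 = False.
In (v4 \/ v8), v4 is now false; v8 must hold, so v8 = True.
(~v8 \/ v3) with v8 = True leaves only v3, so v3 = True.
(~v3 \/ ~v5): since v3 = True, the clause reduces to (~v5). v5 = False.

False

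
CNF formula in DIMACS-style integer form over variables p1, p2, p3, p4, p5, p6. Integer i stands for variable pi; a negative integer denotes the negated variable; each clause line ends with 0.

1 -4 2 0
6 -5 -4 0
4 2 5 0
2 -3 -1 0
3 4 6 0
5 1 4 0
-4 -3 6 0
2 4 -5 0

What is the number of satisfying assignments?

22

Case analysis on p4 and p2:
  p4=T, p2=T: p1 free; 5 ways for (p3,p5,p6) × 2^1 = 10.
  p4=T, p2=F: remaining (p1,p3,p5,p6) ∈ {(T,F,F,F); (T,F,F,T); (T,F,T,T)} — 3.
  p4=F, p2=T: 9 of the 16 assignments to (p1,p3,p5,p6) work.
  p4=F, p2=F: a clause becomes empty — 0.
Total: 10 + 3 + 9 + 0 = 22.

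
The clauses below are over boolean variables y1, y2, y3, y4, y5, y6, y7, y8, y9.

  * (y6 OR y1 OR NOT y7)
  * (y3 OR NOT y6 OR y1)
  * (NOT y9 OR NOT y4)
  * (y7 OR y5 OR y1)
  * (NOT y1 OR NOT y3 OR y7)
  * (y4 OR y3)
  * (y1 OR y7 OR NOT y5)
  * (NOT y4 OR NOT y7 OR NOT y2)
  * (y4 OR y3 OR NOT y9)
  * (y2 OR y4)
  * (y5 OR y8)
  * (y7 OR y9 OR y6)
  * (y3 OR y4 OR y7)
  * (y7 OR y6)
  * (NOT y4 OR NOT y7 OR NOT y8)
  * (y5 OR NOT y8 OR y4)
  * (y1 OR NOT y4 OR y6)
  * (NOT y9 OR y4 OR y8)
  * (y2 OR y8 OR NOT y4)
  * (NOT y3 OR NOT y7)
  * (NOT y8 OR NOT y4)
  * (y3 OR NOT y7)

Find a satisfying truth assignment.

y1=T, y2=T, y3=F, y4=T, y5=T, y6=T, y7=F, y8=F, y9=F

Check each clause:
  1. (y6 OR y1 OR NOT y7) — NOT y7 is true.
  2. (y1 OR NOT y6 OR y3) — y1 is true.
  3. (NOT y9 OR NOT y4) — NOT y9 is true.
  4. (y5 OR y7 OR y1) — y1 is true.
  5. (NOT y3 OR y7 OR NOT y1) — NOT y3 is true.
  6. (y4 OR y3) — y4 is true.
  7. (y7 OR NOT y5 OR y1) — y1 is true.
  8. (NOT y4 OR NOT y2 OR NOT y7) — NOT y7 is true.
  9. (y3 OR NOT y9 OR y4) — y4 is true.
  10. (y2 OR y4) — y2 is true.
  11. (y5 OR y8) — y5 is true.
  12. (y7 OR y9 OR y6) — y6 is true.
  13. (y4 OR y3 OR y7) — y4 is true.
  14. (y7 OR y6) — y6 is true.
  15. (NOT y8 OR NOT y7 OR NOT y4) — NOT y8 is true.
  16. (y4 OR y5 OR NOT y8) — NOT y8 is true.
  17. (y6 OR NOT y4 OR y1) — y1 is true.
  18. (NOT y9 OR y8 OR y4) — y4 is true.
  19. (NOT y4 OR y8 OR y2) — y2 is true.
  20. (NOT y7 OR NOT y3) — NOT y7 is true.
  21. (NOT y8 OR NOT y4) — NOT y8 is true.
  22. (NOT y7 OR y3) — NOT y7 is true.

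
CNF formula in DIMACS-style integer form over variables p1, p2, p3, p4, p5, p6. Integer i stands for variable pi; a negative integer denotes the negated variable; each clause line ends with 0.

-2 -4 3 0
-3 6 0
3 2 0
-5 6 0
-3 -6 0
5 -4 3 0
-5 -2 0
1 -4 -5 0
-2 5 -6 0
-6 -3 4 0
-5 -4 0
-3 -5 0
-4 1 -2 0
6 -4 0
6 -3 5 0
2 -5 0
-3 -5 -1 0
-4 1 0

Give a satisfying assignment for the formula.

Branch on p1: take p1 = True.
Branch on p2: take p2 = True.
  then p5 is forced to False.
  then p6 is forced to False.
  then p3 is forced to False.
  then p4 is forced to False.
Check each clause:
  1. {p3, ¬p2, ¬p4} — ¬p4 is true.
  2. {¬p3, p6} — ¬p3 is true.
  3. {p3, p2} — p2 is true.
  4. {¬p5, p6} — ¬p5 is true.
  5. {¬p6, ¬p3} — ¬p6 is true.
  6. {p5, ¬p4, p3} — ¬p4 is true.
  7. {¬p5, ¬p2} — ¬p5 is true.
  8. {¬p5, p1, ¬p4} — p1 is true.
  9. {p5, ¬p6, ¬p2} — ¬p6 is true.
  10. {¬p6, ¬p3, p4} — ¬p6 is true.
  11. {¬p4, ¬p5} — ¬p5 is true.
  12. {¬p5, ¬p3} — ¬p5 is true.
  13. {¬p4, ¬p2, p1} — p1 is true.
  14. {p6, ¬p4} — ¬p4 is true.
  15. {p5, p6, ¬p3} — ¬p3 is true.
  16. {p2, ¬p5} — p2 is true.
  17. {¬p1, ¬p5, ¬p3} — ¬p5 is true.
  18. {p1, ¬p4} — p1 is true.

p1=True, p2=True, p3=False, p4=False, p5=False, p6=False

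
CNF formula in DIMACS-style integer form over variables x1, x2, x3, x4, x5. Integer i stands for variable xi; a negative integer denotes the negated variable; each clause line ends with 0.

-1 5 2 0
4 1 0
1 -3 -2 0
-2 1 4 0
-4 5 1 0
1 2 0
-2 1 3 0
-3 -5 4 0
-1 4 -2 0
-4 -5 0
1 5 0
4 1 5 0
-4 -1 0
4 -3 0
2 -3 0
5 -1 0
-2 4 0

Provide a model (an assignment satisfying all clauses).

Set x1 = True and propagate.
  then x4 is forced to False.
  then x2 is forced to False.
  then x5 is forced to True.
  then x3 is forced to False.

x1=T, x2=F, x3=F, x4=F, x5=T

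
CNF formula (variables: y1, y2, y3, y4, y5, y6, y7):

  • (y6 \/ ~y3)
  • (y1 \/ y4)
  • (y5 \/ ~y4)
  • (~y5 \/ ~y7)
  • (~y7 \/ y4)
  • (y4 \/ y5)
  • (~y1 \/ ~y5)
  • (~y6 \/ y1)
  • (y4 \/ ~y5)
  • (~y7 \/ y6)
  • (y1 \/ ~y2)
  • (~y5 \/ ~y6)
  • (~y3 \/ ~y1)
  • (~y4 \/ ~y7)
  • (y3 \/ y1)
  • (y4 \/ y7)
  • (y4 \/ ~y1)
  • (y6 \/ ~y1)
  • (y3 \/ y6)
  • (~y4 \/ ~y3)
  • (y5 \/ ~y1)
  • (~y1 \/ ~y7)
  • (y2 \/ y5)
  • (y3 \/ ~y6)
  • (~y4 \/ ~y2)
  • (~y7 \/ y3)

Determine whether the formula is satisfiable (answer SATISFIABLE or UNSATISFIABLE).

UNSATISFIABLE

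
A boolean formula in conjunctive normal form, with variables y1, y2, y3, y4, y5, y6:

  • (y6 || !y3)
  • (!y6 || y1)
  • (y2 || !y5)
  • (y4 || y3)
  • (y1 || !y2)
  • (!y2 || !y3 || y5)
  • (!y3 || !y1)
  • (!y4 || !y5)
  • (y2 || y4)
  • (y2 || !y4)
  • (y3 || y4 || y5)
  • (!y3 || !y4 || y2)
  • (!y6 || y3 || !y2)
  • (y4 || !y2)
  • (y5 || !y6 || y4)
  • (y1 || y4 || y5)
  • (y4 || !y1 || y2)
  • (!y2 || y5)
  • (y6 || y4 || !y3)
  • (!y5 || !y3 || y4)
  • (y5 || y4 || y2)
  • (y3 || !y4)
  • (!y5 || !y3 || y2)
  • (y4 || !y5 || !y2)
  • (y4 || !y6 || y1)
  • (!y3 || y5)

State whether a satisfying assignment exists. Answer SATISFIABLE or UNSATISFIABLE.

y4 = True:
  propagation gives y5=False, y2=True; an empty clause results — contradiction.
y4 = False:
  propagation gives y3=True, y6=True, y1=True; an empty clause results — contradiction.
Every branch closes, so no satisfying assignment exists.

UNSATISFIABLE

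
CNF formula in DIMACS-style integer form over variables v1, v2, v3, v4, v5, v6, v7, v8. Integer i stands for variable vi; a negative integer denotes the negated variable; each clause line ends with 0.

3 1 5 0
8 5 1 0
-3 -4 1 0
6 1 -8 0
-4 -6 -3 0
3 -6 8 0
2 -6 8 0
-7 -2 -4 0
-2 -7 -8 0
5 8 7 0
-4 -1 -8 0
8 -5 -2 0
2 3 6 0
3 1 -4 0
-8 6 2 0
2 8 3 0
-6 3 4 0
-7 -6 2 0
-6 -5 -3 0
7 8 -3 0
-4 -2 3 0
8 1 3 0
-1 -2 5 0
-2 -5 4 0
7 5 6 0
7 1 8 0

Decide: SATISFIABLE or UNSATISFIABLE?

Try v1 = True.
Try v2 = False.
The remaining clauses are satisfied by v3 = True, v4 = False, v5 = False, v6 = False, v7 = True, v8 = False.
Every clause has at least one true literal under this assignment.
So v1=T, v2=F, v3=T, v4=F, v5=F, v6=F, v7=T, v8=F is a satisfying assignment.

SATISFIABLE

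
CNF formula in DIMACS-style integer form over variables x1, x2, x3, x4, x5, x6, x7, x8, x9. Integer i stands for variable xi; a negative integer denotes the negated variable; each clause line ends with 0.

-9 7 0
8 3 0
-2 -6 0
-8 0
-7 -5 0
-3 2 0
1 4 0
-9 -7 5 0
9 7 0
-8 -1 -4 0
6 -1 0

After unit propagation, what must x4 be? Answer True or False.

Unit clause (~x8) sets x8 = False.
In (x3 | x8), x8 is now false; x3 must hold, so x3 = True.
(x2 | ~x3): since x3 = True, the clause reduces to (x2). x2 = True.
In (~x6 | ~x2), ~x2 is now false; ~x6 must hold, so x6 = False.
In (x6 | ~x1), x6 is now false; ~x1 must hold, so x1 = False.
In (x1 | x4), x1 is now false; x4 must hold, so x4 = True.

True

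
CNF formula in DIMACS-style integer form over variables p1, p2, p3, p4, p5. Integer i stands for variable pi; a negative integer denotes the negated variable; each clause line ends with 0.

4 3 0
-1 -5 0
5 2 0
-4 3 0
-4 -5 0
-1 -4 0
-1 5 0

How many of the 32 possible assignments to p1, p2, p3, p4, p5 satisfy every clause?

4

The models are:
  p1=F p2=F p3=T p4=F p5=T
  p1=F p2=T p3=T p4=F p5=F
  p1=F p2=T p3=T p4=F p5=T
  p1=F p2=T p3=T p4=T p5=F
That's 4 in total.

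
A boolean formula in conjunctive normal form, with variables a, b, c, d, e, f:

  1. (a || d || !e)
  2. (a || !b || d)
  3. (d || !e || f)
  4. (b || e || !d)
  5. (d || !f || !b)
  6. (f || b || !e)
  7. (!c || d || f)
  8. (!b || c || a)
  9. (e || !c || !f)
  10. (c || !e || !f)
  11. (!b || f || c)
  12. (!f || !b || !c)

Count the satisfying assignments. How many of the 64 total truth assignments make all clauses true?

Split on f, then b.
  f=1, b=1: remaining (a,c,d,e) ∈ {(1,0,1,0)} — 1.
  f=1, b=0: 5 of the 16 assignments to (a,c,d,e) work.
  f=0, b=1: remaining (a,c,d,e) ∈ {(0,1,1,0); (0,1,1,1); (1,1,1,0); (1,1,1,1)} — 4.
  f=0, b=0: remaining (a,c,d,e) ∈ {(0,0,0,0); (1,0,0,0)} — 2.
Total: 1 + 5 + 4 + 2 = 12.

12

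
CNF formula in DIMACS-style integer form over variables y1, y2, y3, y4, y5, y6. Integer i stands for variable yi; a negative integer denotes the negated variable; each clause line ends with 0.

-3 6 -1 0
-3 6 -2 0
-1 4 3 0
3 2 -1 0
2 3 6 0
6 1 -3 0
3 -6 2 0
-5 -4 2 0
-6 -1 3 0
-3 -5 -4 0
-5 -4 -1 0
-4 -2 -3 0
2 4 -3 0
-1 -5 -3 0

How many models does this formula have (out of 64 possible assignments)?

Split on y3, then y1.
  y3=T, y1=T: remaining (y2,y4,y5,y6) ∈ {(F,T,F,T); (T,F,F,T)} — 2.
  y3=T, y1=F: remaining (y2,y4,y5,y6) ∈ {(F,T,F,T); (T,F,F,T); (T,F,T,T)} — 3.
  y3=F, y1=T: remaining (y2,y4,y5,y6) ∈ {(T,T,F,F)} — 1.
  y3=F, y1=F: forces y2=T; y4, y5, y6 free → 2^3 = 8.
Total: 2 + 3 + 1 + 8 = 14.

14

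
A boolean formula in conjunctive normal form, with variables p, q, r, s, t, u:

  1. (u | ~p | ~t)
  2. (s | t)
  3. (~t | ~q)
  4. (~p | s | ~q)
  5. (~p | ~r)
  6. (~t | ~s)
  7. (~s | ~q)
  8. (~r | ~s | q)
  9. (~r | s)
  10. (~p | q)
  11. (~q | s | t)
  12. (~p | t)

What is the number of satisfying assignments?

The models are:
  p=F q=F r=F s=F t=T u=F
  p=F q=F r=F s=F t=T u=T
  p=F q=F r=F s=T t=F u=F
  p=F q=F r=F s=T t=F u=T
Count: 4.

4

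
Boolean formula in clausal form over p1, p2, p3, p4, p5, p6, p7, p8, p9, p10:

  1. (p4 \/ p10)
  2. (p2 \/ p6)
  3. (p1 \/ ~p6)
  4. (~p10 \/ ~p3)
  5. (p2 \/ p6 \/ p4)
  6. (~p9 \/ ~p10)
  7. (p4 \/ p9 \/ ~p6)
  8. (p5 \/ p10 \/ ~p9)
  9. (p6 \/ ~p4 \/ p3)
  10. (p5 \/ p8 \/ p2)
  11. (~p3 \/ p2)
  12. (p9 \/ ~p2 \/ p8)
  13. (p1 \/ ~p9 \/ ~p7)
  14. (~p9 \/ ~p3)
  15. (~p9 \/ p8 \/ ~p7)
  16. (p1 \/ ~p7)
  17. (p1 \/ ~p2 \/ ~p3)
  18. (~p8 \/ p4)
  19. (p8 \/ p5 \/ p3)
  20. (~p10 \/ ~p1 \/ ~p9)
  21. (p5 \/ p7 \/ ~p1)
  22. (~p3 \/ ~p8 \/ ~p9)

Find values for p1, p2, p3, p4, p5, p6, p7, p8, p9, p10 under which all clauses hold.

p1=T, p2=T, p3=T, p4=T, p5=T, p6=T, p7=T, p8=T, p9=F, p10=F

Check each clause:
  1. (p10 \/ p4) — p4 is true.
  2. (p2 \/ p6) — p2 is true.
  3. (p1 \/ ~p6) — p1 is true.
  4. (~p3 \/ ~p10) — ~p10 is true.
  5. (p4 \/ p6 \/ p2) — p2 is true.
  6. (~p9 \/ ~p10) — ~p10 is true.
  7. (p4 \/ ~p6 \/ p9) — p4 is true.
  8. (~p9 \/ p5 \/ p10) — p5 is true.
  9. (p6 \/ ~p4 \/ p3) — p3 is true.
  10. (p8 \/ p5 \/ p2) — p8 is true.
  11. (~p3 \/ p2) — p2 is true.
  12. (~p2 \/ p9 \/ p8) — p8 is true.
  13. (~p7 \/ ~p9 \/ p1) — p1 is true.
  14. (~p3 \/ ~p9) — ~p9 is true.
  15. (~p9 \/ ~p7 \/ p8) — p8 is true.
  16. (p1 \/ ~p7) — p1 is true.
  17. (~p3 \/ ~p2 \/ p1) — p1 is true.
  18. (p4 \/ ~p8) — p4 is true.
  19. (p5 \/ p3 \/ p8) — p8 is true.
  20. (~p9 \/ ~p10 \/ ~p1) — ~p10 is true.
  21. (~p1 \/ p7 \/ p5) — p5 is true.
  22. (~p9 \/ ~p8 \/ ~p3) — ~p9 is true.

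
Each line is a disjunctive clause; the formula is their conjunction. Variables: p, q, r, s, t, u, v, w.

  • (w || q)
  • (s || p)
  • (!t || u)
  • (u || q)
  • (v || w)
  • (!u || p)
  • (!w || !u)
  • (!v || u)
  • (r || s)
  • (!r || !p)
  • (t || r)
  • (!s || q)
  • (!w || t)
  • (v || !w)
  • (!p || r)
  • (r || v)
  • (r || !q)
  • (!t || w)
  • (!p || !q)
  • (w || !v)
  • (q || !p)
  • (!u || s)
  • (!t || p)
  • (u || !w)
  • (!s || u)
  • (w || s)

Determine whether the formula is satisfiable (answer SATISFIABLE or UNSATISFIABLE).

UNSATISFIABLE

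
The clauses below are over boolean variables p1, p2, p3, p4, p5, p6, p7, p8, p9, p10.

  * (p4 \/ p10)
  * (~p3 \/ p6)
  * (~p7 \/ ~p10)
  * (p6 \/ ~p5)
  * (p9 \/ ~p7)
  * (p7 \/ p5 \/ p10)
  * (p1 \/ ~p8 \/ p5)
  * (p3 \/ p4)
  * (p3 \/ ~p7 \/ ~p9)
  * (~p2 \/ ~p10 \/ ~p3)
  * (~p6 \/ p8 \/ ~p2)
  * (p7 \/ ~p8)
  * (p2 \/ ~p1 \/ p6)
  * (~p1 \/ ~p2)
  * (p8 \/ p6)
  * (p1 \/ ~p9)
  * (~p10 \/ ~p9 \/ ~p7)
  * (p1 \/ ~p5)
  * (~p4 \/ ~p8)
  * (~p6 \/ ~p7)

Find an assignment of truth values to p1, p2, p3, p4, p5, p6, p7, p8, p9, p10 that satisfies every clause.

p1=T  p2=F  p3=T  p4=T  p5=F  p6=T  p7=F  p8=F  p9=F  p10=T

Check each clause:
  1. (p10 \/ p4) — p10 is true.
  2. (~p3 \/ p6) — p6 is true.
  3. (~p10 \/ ~p7) — ~p7 is true.
  4. (p6 \/ ~p5) — ~p5 is true.
  5. (p9 \/ ~p7) — ~p7 is true.
  6. (p7 \/ p10 \/ p5) — p10 is true.
  7. (~p8 \/ p5 \/ p1) — ~p8 is true.
  8. (p3 \/ p4) — p3 is true.
  9. (~p7 \/ ~p9 \/ p3) — ~p7 is true.
  10. (~p3 \/ ~p10 \/ ~p2) — ~p2 is true.
  11. (~p6 \/ ~p2 \/ p8) — ~p2 is true.
  12. (p7 \/ ~p8) — ~p8 is true.
  13. (p6 \/ ~p1 \/ p2) — p6 is true.
  14. (~p2 \/ ~p1) — ~p2 is true.
  15. (p6 \/ p8) — p6 is true.
  16. (p1 \/ ~p9) — p1 is true.
  17. (~p9 \/ ~p10 \/ ~p7) — ~p7 is true.
  18. (p1 \/ ~p5) — p1 is true.
  19. (~p4 \/ ~p8) — ~p8 is true.
  20. (~p6 \/ ~p7) — ~p7 is true.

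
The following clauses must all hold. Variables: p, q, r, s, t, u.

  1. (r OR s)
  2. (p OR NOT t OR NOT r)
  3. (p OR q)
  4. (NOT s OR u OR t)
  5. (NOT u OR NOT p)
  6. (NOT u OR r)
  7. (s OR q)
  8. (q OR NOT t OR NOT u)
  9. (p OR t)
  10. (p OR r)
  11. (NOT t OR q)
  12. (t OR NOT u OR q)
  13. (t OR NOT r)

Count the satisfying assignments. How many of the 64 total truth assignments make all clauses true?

3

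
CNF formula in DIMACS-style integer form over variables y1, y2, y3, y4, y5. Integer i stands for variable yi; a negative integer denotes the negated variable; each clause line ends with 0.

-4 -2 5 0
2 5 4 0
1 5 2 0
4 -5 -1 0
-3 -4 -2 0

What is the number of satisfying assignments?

Split on y2, then y4.
  y2=1, y4=1: remaining (y1,y3,y5) ∈ {(0,0,1); (1,0,1)} — 2.
  y2=1, y4=0: y3 free; 3 ways for (y1,y5) × 2^1 = 6.
  y2=0, y4=1: y3 free; 3 ways for (y1,y5) × 2^1 = 6.
  y2=0, y4=0: remaining (y1,y3,y5) ∈ {(0,0,1); (0,1,1)} — 2.
Total: 2 + 6 + 6 + 2 = 16.

16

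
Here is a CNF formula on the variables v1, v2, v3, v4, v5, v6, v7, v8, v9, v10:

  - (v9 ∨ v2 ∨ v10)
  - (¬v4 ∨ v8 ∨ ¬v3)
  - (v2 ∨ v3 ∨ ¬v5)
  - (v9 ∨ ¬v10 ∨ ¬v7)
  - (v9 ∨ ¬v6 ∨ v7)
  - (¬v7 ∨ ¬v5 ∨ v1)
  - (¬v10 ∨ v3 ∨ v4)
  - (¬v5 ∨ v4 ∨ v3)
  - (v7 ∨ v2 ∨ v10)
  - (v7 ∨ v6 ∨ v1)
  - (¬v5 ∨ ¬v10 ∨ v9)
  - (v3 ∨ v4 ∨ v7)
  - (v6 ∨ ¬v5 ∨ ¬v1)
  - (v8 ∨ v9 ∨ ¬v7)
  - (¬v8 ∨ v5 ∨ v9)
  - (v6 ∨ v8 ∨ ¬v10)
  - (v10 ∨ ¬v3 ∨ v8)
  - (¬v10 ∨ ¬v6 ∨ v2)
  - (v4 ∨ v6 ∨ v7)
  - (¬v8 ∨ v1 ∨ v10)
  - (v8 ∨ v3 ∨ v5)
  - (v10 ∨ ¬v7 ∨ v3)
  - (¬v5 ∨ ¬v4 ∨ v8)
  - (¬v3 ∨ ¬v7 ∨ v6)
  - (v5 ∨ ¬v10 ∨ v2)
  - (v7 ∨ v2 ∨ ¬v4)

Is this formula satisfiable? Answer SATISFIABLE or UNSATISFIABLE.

v9 occurs only positively in the remaining clauses — set v9 = True.
Set v1 = True and propagate.
The remaining clauses are satisfied by v2 = False, v3 = True, v4 = True, v5 = True, v6 = True, v7 = True, v8 = True, v10 = False.
So v1=True, v2=False, v3=True, v4=True, v5=True, v6=True, v7=True, v8=True, v9=True, v10=False is a satisfying assignment.

SATISFIABLE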